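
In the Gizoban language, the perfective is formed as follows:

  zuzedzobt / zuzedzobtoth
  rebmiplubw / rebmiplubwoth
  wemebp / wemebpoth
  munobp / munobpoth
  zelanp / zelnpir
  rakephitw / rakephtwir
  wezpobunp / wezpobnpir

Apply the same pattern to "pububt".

pububtoth

wemebp and zelanp both end in -p yet inflect differently (wemebpoth, zelnpir), so the final letter is not what conditions the rule; the second-to-last letter is.
"pububt" has second-to-last letter 'b'. The stems whose second-to-last letter is 'b' (zuzedzobt → zuzedzobtoth, rebmiplubw → rebmiplubwoth, wemebp → wemebpoth) add -oth.
The other pattern: stems whose second-to-last letter is 'n' or 't' delete the last vowel and add -ir.
So pububt → pububtoth.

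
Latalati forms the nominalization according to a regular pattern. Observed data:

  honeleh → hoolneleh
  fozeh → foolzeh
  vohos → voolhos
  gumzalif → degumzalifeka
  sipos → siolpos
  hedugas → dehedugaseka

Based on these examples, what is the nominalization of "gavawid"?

degavawideka

hedugas and vohos both end in -s yet inflect differently (dehedugaseka, voolhos), so the final letter is not what conditions the rule; the last vowel is.
"gavawid" has last vowel 'i'. The one such stem in the data (gumzalif → degumzalifeka) adds de- … -eka around the stem, so the same rule applies.
The other pattern: stems whose last vowel is 'e' or 'o' insert -ol- after the first vowel.
So gavawid → degavawideka.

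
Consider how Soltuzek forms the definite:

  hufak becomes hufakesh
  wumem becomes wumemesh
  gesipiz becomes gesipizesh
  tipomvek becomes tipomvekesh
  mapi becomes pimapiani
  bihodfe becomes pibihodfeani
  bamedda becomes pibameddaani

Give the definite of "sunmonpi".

"sunmonpi" ends in a vowel. The stems ending in a vowel (mapi → pimapiani, bihodfe → pibihodfeani, bamedda → pibameddaani) add pi- … -ani around the stem.
So sunmonpi → pisunmonpiani.

pisunmonpiani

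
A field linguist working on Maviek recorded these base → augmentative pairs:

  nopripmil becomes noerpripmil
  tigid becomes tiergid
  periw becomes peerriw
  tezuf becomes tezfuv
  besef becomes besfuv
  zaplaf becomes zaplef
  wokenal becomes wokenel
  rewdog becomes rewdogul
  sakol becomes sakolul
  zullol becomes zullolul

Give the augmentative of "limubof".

tezuf and zaplaf both end in -f yet inflect differently (tezfuv, zaplef), so the final letter is not what conditions the rule; the last vowel is.
"limubof" has last vowel 'o'. The stems whose last vowel is 'o' (rewdog → rewdogul, sakol → sakolul, zullol → zullolul) add -ul.
So limubof → limuboful.

limuboful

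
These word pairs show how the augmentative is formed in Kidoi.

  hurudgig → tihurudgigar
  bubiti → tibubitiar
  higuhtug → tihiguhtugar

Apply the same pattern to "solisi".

tisolisiar

Every pair shown (hurudgig → tihurudgigar, bubiti → tibubitiar, higuhtug → tihiguhtugar) follows the same rule: add ti- … -ar around the stem.
So solisi → tisolisiar.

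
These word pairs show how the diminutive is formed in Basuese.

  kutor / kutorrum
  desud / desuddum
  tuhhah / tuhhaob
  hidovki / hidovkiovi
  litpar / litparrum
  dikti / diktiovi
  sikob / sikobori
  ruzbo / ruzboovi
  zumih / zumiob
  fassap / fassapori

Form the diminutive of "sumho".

sumhoovi

sikob and kutor both have last vowel 'o' yet inflect differently (sikobori, kutorrum), so the last vowel is not what conditions the rule; the final letter is.
"sumho" ends in -o. The one such stem in the data (ruzbo → ruzboovi) adds -ovi, so the same rule applies.
So sumho → sumhoovi.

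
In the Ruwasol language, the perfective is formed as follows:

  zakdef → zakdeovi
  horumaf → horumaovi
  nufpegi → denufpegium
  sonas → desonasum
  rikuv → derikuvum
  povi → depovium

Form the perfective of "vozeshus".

horumaf and sonas both have last vowel 'a' yet inflect differently (horumaovi, desonasum), so the last vowel is not what conditions the rule; the final letter is.
"vozeshus" ends in -s. The one such stem in the data (sonas → desonasum) adds de- … -um around the stem, so the same rule applies.
So vozeshus → devozeshusum.

devozeshusum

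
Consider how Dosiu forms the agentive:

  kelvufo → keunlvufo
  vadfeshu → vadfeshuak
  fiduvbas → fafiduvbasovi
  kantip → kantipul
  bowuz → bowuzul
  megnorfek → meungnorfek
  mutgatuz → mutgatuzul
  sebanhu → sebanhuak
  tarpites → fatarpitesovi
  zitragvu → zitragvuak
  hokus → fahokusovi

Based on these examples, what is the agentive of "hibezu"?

"hibezu" ends in -u. The stems ending in -u (sebanhu → sebanhuak, zitragvu → zitragvuak, vadfeshu → vadfeshuak) add -ak.
So hibezu → hibezuak.

hibezuak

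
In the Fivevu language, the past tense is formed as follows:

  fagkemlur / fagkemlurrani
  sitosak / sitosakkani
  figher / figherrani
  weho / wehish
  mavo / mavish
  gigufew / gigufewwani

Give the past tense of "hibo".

hibish

figher and mavo both have 2 vowels yet inflect differently (figherrani, mavish), so the number of vowels is not what conditions the rule; whether the stem ends in a vowel or a consonant is.
"hibo" ends in a vowel. The stems ending in a vowel (mavo → mavish, weho → wehish) drop the final letter and add -ish.
So hibo → hibish.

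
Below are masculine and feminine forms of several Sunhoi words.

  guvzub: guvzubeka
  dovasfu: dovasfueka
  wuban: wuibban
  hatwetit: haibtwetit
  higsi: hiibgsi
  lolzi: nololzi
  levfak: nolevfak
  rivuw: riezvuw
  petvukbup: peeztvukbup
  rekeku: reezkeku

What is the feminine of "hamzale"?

higsi and lolzi both end in -i yet inflect differently (hiibgsi, nololzi), so the final letter is not what conditions the rule; the first letter is.
"hamzale" begins with h-. The stems beginning with h- (hatwetit → haibtwetit, higsi → hiibgsi) insert -ib- after the first vowel.
The other patterns: stems beginning with d- or g- add -eka; stems beginning with l- add the prefix no-; stems beginning with p- or r- insert -ez- after the first vowel.
So hamzale → haibmzale.

haibmzale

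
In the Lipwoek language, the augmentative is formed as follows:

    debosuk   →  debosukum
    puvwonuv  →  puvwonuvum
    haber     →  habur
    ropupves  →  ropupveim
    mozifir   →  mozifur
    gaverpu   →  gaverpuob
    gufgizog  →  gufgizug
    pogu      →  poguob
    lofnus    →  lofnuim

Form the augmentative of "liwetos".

pogu and lofnus both have last vowel 'u' yet inflect differently (poguob, lofnuim), so the last vowel is not what conditions the rule; the final letter is.
"liwetos" ends in -s. The stems ending in -s (ropupves → ropupveim, lofnus → lofnuim) drop the final letter and add -im.
The other patterns: stems ending in -u add -ob; stems ending in -g or -r change the last vowel to 'u'; stems ending in -k or -v add -um.
So liwetos → liwetoim.

liwetoim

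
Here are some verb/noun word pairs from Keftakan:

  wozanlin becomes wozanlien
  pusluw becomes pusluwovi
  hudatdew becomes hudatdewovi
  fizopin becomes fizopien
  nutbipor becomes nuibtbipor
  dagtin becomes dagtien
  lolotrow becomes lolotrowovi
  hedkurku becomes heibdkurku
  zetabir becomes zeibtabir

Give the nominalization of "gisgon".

lolotrow and nutbipor both have last vowel 'o' yet inflect differently (lolotrowovi, nuibtbipor), so the last vowel is not what conditions the rule; the final letter is.
"gisgon" ends in -n. The stems ending in -n (wozanlin → wozanlien, fizopin → fizopien, dagtin → dagtien) drop the final letter and add -en.
The other patterns: stems ending in -w add -ovi; stems ending in -r or -u insert -ib- after the first vowel.
So gisgon → gisgoen.

gisgoen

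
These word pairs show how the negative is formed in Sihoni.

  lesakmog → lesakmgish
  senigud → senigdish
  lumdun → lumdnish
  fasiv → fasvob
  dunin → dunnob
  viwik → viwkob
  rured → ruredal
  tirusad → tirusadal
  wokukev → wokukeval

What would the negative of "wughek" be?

wughekal

lumdun and dunin both end in -n yet inflect differently (lumdnish, dunnob), so the final letter is not what conditions the rule; the last vowel is.
"wughek" has last vowel 'e'. The stems whose last vowel is 'e' (rured → ruredal, wokukev → wokukeval) add -al.
So wughek → wughekal.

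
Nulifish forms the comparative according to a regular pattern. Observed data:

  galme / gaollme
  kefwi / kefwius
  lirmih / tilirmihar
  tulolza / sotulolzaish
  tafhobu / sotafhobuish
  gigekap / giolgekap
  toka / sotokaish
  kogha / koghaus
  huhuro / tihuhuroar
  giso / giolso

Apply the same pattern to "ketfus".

"ketfus" begins with k-. The stems beginning with k- (kefwi → kefwius, kogha → koghaus) add -us.
The other patterns: stems beginning with t- add so- … -ish around the stem; stems beginning with g- insert -ol- after the first vowel; stems beginning with h- or l- add ti- … -ar around the stem.
So ketfus → ketfusus.

ketfusus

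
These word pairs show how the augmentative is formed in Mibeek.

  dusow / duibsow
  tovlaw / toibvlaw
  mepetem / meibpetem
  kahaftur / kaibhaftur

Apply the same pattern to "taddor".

Every pair shown (dusow → duibsow, tovlaw → toibvlaw, mepetem → meibpetem, …) follows the same rule: insert -ib- after the first vowel.
So taddor → taibddor.

taibddor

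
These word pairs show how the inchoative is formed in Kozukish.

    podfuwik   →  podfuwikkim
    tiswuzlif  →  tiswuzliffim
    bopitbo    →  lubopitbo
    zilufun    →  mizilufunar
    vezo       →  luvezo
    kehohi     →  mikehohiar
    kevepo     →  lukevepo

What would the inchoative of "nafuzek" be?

kehohi and podfuwik both have last vowel 'i' yet inflect differently (mikehohiar, podfuwikkim), so the last vowel is not what conditions the rule; the final letter is.
"nafuzek" ends in -k. The one such stem in the data (podfuwik → podfuwikkim) doubles the final consonant and adds -im (as does tiswuzlif), so the same rule applies.
The other patterns: stems ending in -i or -n add mi- … -ar around the stem; stems ending in -o add the prefix lu-.
So nafuzek → nafuzekkim.

nafuzekkim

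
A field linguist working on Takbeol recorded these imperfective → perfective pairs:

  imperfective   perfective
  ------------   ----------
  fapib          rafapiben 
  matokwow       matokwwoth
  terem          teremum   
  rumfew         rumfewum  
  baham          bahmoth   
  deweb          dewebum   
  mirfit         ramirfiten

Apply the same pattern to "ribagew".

ribagewum

rumfew and matokwow both end in -w yet inflect differently (rumfewum, matokwwoth), so the final letter is not what conditions the rule; the last vowel is.
"ribagew" has last vowel 'e'. The stems whose last vowel is 'e' (terem → teremum, rumfew → rumfewum, deweb → dewebum) add -um.
The other patterns: stems whose last vowel is 'a' or 'o' delete the last vowel and add -oth; stems whose last vowel is 'i' add ra- … -en around the stem.
So ribagew → ribagewum.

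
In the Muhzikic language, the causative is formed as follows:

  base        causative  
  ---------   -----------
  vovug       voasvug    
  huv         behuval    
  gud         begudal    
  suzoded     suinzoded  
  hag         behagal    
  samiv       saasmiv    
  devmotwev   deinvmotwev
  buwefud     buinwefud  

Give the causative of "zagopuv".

zaingopuv

"zagopuv" has 3 vowels. The stems with 3 vowels (suzoded → suinzoded, buwefud → buinwefud, devmotwev → deinvmotwev) insert -in- after the first vowel.
So zagopuv → zaingopuv.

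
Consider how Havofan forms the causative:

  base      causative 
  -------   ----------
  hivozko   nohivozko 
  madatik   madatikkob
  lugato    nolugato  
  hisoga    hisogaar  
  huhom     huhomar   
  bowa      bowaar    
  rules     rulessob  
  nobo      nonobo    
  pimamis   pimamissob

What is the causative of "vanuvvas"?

vanuvvassob

huhom and nobo both have last vowel 'o' yet inflect differently (huhomar, nonobo), so the last vowel is not what conditions the rule; the final letter is.
"vanuvvas" ends in -s. The stems ending in -s (pimamis → pimamissob, rules → rulessob) double the final consonant and add -ob.
So vanuvvas → vanuvvassob.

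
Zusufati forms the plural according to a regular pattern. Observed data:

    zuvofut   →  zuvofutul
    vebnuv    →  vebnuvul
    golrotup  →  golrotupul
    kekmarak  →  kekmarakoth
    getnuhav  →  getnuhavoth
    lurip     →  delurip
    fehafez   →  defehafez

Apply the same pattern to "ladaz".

ladazoth

vebnuv and getnuhav both end in -v yet inflect differently (vebnuvul, getnuhavoth), so the final letter is not what conditions the rule; the last vowel is.
"ladaz" has last vowel 'a'. The stems whose last vowel is 'a' (kekmarak → kekmarakoth, getnuhav → getnuhavoth) add -oth.
The other patterns: stems whose last vowel is 'u' add -ul; stems whose last vowel is 'e' or 'i' add the prefix de-.
So ladaz → ladazoth.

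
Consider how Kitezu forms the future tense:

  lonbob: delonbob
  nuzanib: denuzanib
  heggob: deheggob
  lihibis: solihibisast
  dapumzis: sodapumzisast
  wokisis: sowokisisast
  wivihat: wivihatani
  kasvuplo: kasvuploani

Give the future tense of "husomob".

nuzanib and lihibis both have last vowel 'i' yet inflect differently (denuzanib, solihibisast), so the last vowel is not what conditions the rule; the final letter is.
"husomob" ends in -b. The stems ending in -b (lonbob → delonbob, nuzanib → denuzanib, heggob → deheggob) add the prefix de-.
The other patterns: stems ending in -s add so- … -ast around the stem; stems ending in -o or -t add -ani.
So husomob → dehusomob.

dehusomob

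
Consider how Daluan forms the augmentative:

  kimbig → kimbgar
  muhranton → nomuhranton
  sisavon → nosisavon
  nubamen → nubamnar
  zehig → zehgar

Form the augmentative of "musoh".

muhranton and nubamen both end in -n yet inflect differently (nomuhranton, nubamnar), so the final letter is not what conditions the rule; the last vowel is.
"musoh" has last vowel 'o'. The stems whose last vowel is 'o' (muhranton → nomuhranton, sisavon → nosisavon) add the prefix no-.
So musoh → nomusoh.

nomusoh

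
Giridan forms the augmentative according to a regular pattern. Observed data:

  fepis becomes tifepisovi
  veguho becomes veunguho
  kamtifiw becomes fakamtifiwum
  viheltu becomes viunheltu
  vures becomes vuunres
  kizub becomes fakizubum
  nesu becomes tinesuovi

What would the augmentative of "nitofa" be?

viheltu and nesu both end in -u yet inflect differently (viunheltu, tinesuovi), so the final letter is not what conditions the rule; the first letter is.
"nitofa" begins with n-. The one such stem in the data (nesu → tinesuovi) adds ti- … -ovi around the stem, so the same rule applies.
So nitofa → tinitofaovi.

tinitofaovi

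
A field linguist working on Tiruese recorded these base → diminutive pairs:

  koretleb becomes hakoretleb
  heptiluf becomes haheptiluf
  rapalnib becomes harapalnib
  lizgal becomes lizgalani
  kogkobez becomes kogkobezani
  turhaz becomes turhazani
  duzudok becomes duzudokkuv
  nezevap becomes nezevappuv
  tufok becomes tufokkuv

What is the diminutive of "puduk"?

koretleb and kogkobez both have last vowel 'e' yet inflect differently (hakoretleb, kogkobezani), so the last vowel is not what conditions the rule; the final letter is.
"puduk" ends in -k. The stems ending in -k (duzudok → duzudokkuv, tufok → tufokkuv) double the final consonant and add -uv.
So puduk → pudukkuv.

pudukkuv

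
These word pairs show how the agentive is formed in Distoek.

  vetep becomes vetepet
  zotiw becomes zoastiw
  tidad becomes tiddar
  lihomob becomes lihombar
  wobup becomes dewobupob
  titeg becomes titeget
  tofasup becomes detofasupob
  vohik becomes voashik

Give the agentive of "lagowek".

lagoweket

"lagowek" has last vowel 'e'. The stems whose last vowel is 'e' (vetep → vetepet, titeg → titeget) add -et.
So lagowek → lagoweket.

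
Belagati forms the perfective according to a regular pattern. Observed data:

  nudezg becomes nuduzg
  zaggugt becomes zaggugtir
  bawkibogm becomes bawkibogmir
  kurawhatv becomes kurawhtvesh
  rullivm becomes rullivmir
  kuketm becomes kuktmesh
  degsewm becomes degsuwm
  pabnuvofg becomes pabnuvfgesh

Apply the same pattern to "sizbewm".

degsewm and bawkibogm both end in -m yet inflect differently (degsuwm, bawkibogmir), so the final letter is not what conditions the rule; the second-to-last letter is.
"sizbewm" has second-to-last letter 'w'. The one such stem in the data (degsewm → degsuwm) changes the last vowel to 'u' (as does nudezg), so the same rule applies.
The other patterns: stems whose second-to-last letter is 'g' or 'v' add -ir; stems whose second-to-last letter is 'f' or 't' delete the last vowel and add -esh.
So sizbewm → sizbuwm.

sizbuwm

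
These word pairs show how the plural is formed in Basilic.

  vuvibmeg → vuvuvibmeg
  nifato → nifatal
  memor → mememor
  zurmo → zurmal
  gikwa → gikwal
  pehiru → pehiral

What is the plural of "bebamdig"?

bebebamdig

memor and nifato both have last vowel 'o' yet inflect differently (mememor, nifatal), so the last vowel is not what conditions the rule; whether the stem ends in a vowel or a consonant is.
"bebamdig" ends in a consonant. The stems ending in a consonant (memor → mememor, vuvibmeg → vuvuvibmeg) repeat the first consonant+vowel as a prefix.
The other pattern: stems ending in a vowel drop the final letter and add -al.
So bebamdig → bebebamdig.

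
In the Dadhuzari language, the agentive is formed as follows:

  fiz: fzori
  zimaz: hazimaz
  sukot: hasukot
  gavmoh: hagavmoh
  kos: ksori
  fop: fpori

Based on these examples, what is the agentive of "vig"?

"vig" has 1 vowel. The stems with 1 vowel (fop → fpori, kos → ksori, fiz → fzori) delete the last vowel and add -ori.
The other pattern: stems with 2 vowels add the prefix ha-.
So vig → vgori.

vgori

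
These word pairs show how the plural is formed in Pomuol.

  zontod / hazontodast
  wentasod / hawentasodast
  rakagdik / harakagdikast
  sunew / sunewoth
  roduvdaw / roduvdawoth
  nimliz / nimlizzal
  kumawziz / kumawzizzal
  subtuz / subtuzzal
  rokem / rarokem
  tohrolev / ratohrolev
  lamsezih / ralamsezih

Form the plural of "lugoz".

rakagdik and nimliz both have last vowel 'i' yet inflect differently (harakagdikast, nimlizzal), so the last vowel is not what conditions the rule; the final letter is.
"lugoz" ends in -z. The stems ending in -z (nimliz → nimlizzal, kumawziz → kumawzizzal, subtuz → subtuzzal) double the final consonant and add -al.
So lugoz → lugozzal.

lugozzal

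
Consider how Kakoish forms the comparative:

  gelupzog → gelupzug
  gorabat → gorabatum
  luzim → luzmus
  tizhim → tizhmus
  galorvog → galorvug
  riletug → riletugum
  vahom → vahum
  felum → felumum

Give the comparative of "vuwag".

vuwagum

vahom and felum both end in -m yet inflect differently (vahum, felumum), so the final letter is not what conditions the rule; the last vowel is.
"vuwag" has last vowel 'a'. The one such stem in the data (gorabat → gorabatum) adds -um, so the same rule applies.
The other patterns: stems whose last vowel is 'o' change the last vowel to 'u'; stems whose last vowel is 'i' delete the last vowel and add -us.
So vuwag → vuwagum.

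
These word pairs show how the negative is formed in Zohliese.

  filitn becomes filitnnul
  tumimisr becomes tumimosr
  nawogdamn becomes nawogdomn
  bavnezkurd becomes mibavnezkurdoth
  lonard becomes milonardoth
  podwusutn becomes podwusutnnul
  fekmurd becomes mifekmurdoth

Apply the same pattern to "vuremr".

"vuremr" has second-to-last letter 'm'. The one such stem in the data (nawogdamn → nawogdomn) changes the last vowel to 'o' (as does tumimisr), so the same rule applies.
The other patterns: stems whose second-to-last letter is 'r' add mi- … -oth around the stem; stems whose second-to-last letter is 't' double the final consonant and add -ul.
So vuremr → vuromr.

vuromr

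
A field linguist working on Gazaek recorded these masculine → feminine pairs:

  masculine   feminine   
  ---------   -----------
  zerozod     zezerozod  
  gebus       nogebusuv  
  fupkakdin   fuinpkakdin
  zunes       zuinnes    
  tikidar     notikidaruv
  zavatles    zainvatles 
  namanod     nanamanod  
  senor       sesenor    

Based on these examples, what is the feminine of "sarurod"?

sasarurod

tikidar and senor both end in -r yet inflect differently (notikidaruv, sesenor), so the final letter is not what conditions the rule; the last vowel is.
"sarurod" has last vowel 'o'. The stems whose last vowel is 'o' (senor → sesenor, namanod → nanamanod, zerozod → zezerozod) repeat the first consonant+vowel as a prefix.
The other patterns: stems whose last vowel is 'a' or 'u' add no- … -uv around the stem; stems whose last vowel is 'e' or 'i' insert -in- after the first vowel.
So sarurod → sasarurod.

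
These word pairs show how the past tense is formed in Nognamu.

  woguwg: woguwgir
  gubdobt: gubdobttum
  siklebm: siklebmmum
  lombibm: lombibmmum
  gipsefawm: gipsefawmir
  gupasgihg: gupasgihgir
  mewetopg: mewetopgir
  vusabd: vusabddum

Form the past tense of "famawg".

siklebm and gipsefawm both end in -m yet inflect differently (siklebmmum, gipsefawmir), so the final letter is not what conditions the rule; the second-to-last letter is.
"famawg" has second-to-last letter 'w'. The stems whose second-to-last letter is 'w' (gipsefawm → gipsefawmir, woguwg → woguwgir) add -ir.
So famawg → famawgir.

famawgir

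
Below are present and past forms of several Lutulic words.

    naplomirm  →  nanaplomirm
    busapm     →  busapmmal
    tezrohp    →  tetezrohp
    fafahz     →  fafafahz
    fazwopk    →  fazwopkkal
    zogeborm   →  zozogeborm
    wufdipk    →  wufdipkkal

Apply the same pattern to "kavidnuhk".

busapm and zogeborm both end in -m yet inflect differently (busapmmal, zozogeborm), so the final letter is not what conditions the rule; the second-to-last letter is.
"kavidnuhk" has second-to-last letter 'h'. The stems whose second-to-last letter is 'h' (fafahz → fafafahz, tezrohp → tetezrohp) repeat the first consonant+vowel as a prefix.
The other pattern: stems whose second-to-last letter is 'p' double the final consonant and add -al.
So kavidnuhk → kakavidnuhk.

kakavidnuhk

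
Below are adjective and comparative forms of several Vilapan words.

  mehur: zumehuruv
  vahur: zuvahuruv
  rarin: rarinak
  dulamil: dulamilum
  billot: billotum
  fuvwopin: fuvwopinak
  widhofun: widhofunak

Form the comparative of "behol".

widhofun and vahur both have last vowel 'u' yet inflect differently (widhofunak, zuvahuruv), so the last vowel is not what conditions the rule; the final letter is.
"behol" ends in -l. The one such stem in the data (dulamil → dulamilum) adds -um, so the same rule applies.
The other patterns: stems ending in -n add -ak; stems ending in -r add zu- … -uv around the stem.
So behol → beholum.

beholum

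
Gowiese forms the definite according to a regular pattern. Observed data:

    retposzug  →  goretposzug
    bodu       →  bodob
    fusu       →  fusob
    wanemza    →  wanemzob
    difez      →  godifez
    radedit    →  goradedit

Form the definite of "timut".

retposzug and fusu both have last vowel 'u' yet inflect differently (goretposzug, fusob), so the last vowel is not what conditions the rule; whether the stem ends in a vowel or a consonant is.
"timut" ends in a consonant. The stems ending in a consonant (radedit → goradedit, retposzug → goretposzug, difez → godifez) add the prefix go-.
So timut → gotimut.

gotimut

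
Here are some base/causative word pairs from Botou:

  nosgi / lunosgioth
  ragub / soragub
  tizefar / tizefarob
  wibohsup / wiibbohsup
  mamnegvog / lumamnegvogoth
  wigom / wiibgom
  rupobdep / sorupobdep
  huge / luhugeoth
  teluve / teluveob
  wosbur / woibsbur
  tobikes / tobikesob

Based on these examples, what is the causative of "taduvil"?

"taduvil" begins with t-. The stems beginning with t- (teluve → teluveob, tobikes → tobikesob, tizefar → tizefarob) add -ob.
So taduvil → taduvilob.

taduvilob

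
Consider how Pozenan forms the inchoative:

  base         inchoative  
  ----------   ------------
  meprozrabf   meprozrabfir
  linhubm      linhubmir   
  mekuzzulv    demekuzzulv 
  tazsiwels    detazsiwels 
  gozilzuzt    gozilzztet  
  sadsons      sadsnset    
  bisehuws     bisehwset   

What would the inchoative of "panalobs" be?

"panalobs" has second-to-last letter 'b'. The stems whose second-to-last letter is 'b' (meprozrabf → meprozrabfir, linhubm → linhubmir) add -ir.
The other patterns: stems whose second-to-last letter is 'l' add the prefix de-; stems whose second-to-last letter is 'n', 'w' or 'z' delete the last vowel and add -et.
So panalobs → panalobsir.

panalobsir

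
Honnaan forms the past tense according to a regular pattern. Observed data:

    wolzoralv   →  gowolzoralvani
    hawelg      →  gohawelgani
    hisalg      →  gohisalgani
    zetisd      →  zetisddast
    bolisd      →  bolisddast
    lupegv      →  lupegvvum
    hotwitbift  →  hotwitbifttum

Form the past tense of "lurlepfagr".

wolzoralv and lupegv both end in -v yet inflect differently (gowolzoralvani, lupegvvum), so the final letter is not what conditions the rule; the second-to-last letter is.
"lurlepfagr" has second-to-last letter 'g'. The one such stem in the data (lupegv → lupegvvum) doubles the final consonant and adds -um (as does hotwitbift), so the same rule applies.
The other patterns: stems whose second-to-last letter is 'l' add go- … -ani around the stem; stems whose second-to-last letter is 's' double the final consonant and add -ast.
So lurlepfagr → lurlepfagrrum.

lurlepfagrrum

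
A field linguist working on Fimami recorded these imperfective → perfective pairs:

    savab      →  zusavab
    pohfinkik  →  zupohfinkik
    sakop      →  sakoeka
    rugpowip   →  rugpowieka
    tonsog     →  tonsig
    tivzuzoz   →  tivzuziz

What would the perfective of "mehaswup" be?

mehaswueka

pohfinkik and rugpowip both have last vowel 'i' yet inflect differently (zupohfinkik, rugpowieka), so the last vowel is not what conditions the rule; the final letter is.
"mehaswup" ends in -p. The stems ending in -p (sakop → sakoeka, rugpowip → rugpowieka) drop the final letter and add -eka.
So mehaswup → mehaswueka.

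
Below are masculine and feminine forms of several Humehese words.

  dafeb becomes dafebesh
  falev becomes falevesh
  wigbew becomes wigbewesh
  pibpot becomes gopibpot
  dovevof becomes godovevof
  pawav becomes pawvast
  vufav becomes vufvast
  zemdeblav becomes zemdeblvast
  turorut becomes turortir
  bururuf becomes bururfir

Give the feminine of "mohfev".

mohfevesh

falev and pawav both end in -v yet inflect differently (falevesh, pawvast), so the final letter is not what conditions the rule; the last vowel is.
"mohfev" has last vowel 'e'. The stems whose last vowel is 'e' (dafeb → dafebesh, falev → falevesh, wigbew → wigbewesh) add -esh.
So mohfev → mohfevesh.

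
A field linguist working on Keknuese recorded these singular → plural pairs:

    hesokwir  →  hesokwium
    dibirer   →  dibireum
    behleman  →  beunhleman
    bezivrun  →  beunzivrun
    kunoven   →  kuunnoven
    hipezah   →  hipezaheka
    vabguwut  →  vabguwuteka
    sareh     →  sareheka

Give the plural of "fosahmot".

fosahmoteka

dibirer and kunoven both have last vowel 'e' yet inflect differently (dibireum, kuunnoven), so the last vowel is not what conditions the rule; the final letter is.
"fosahmot" ends in -t. The one such stem in the data (vabguwut → vabguwuteka) adds -eka, so the same rule applies.
The other patterns: stems ending in -r drop the final letter and add -um; stems ending in -n insert -un- after the first vowel.
So fosahmot → fosahmoteka.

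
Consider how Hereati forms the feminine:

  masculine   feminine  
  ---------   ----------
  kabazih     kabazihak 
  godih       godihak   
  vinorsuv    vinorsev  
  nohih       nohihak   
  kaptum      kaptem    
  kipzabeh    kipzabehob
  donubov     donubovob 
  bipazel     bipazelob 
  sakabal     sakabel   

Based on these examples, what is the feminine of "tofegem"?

tofegemob

sakabal and bipazel both end in -l yet inflect differently (sakabel, bipazelob), so the final letter is not what conditions the rule; the last vowel is.
"tofegem" has last vowel 'e'. The stems whose last vowel is 'e' (bipazel → bipazelob, kipzabeh → kipzabehob) add -ob.
The other patterns: stems whose last vowel is 'a' or 'u' change the last vowel to 'e'; stems whose last vowel is 'i' add -ak.
So tofegem → tofegemob.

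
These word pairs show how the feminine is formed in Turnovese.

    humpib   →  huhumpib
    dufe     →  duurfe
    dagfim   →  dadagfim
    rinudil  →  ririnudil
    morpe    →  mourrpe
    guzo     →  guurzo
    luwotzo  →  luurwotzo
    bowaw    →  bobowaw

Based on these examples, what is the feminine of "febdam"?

fefebdam

dagfim and dufe both begin with d- yet inflect differently (dadagfim, duurfe), so the first letter is not what conditions the rule; whether the stem ends in a vowel or a consonant is.
"febdam" ends in a consonant. The stems ending in a consonant (dagfim → dadagfim, bowaw → bobowaw, rinudil → ririnudil) repeat the first consonant+vowel as a prefix.
The other pattern: stems ending in a vowel insert -ur- after the first vowel.
So febdam → fefebdam.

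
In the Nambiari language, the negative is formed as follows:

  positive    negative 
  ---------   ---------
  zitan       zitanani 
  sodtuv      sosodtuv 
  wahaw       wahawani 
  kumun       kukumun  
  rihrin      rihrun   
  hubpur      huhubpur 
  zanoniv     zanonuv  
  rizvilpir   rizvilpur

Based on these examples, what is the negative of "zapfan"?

zitan and kumun both end in -n yet inflect differently (zitanani, kukumun), so the final letter is not what conditions the rule; the last vowel is.
"zapfan" has last vowel 'a'. The stems whose last vowel is 'a' (zitan → zitanani, wahaw → wahawani) add -ani.
The other patterns: stems whose last vowel is 'u' repeat the first consonant+vowel as a prefix; stems whose last vowel is 'i' change the last vowel to 'u'.
So zapfan → zapfanani.

zapfanani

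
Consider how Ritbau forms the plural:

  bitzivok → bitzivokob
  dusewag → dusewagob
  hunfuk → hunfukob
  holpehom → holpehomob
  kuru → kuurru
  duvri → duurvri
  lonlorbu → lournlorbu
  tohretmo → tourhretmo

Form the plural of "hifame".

hiurfame

hunfuk and kuru both have last vowel 'u' yet inflect differently (hunfukob, kuurru), so the last vowel is not what conditions the rule; whether the stem ends in a vowel or a consonant is.
"hifame" ends in a vowel. The stems ending in a vowel (kuru → kuurru, duvri → duurvri, lonlorbu → lournlorbu) insert -ur- after the first vowel.
The other pattern: stems ending in a consonant add -ob.
So hifame → hiurfame.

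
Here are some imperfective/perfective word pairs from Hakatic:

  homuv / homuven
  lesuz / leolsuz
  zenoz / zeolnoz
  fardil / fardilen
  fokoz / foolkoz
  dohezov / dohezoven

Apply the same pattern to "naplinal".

naplinalen

fokoz and dohezov both have last vowel 'o' yet inflect differently (foolkoz, dohezoven), so the last vowel is not what conditions the rule; the final letter is.
"naplinal" ends in -l. The one such stem in the data (fardil → fardilen) adds -en, so the same rule applies.
The other pattern: stems ending in -z insert -ol- after the first vowel.
So naplinal → naplinalen.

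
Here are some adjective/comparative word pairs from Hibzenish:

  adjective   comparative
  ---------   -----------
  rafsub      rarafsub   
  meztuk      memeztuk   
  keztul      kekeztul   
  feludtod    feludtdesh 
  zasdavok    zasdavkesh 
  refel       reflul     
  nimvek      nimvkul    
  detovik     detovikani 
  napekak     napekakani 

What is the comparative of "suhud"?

susuhud

"suhud" has last vowel 'u'. The stems whose last vowel is 'u' (rafsub → rarafsub, meztuk → memeztuk, keztul → kekeztul) repeat the first consonant+vowel as a prefix.
The other patterns: stems whose last vowel is 'o' delete the last vowel and add -esh; stems whose last vowel is 'e' delete the last vowel and add -ul; stems whose last vowel is 'a' or 'i' add -ani.
So suhud → susuhud.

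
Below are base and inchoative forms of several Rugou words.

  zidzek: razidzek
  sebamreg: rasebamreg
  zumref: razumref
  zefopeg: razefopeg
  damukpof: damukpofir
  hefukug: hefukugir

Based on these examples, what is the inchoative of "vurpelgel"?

"vurpelgel" has last vowel 'e'. The stems whose last vowel is 'e' (zidzek → razidzek, sebamreg → rasebamreg, zumref → razumref) add the prefix ra-.
So vurpelgel → ravurpelgel.

ravurpelgel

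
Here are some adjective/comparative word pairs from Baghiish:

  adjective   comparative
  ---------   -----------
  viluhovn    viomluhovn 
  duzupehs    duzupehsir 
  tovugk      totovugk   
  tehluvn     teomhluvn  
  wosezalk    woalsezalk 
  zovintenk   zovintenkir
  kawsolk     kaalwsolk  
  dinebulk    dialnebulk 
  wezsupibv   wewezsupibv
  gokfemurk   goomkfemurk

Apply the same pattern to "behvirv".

beomhvirv

zovintenk and dinebulk both end in -k yet inflect differently (zovintenkir, dialnebulk), so the final letter is not what conditions the rule; the second-to-last letter is.
"behvirv" has second-to-last letter 'r'. The one such stem in the data (gokfemurk → goomkfemurk) inserts -om- after the first vowel (as do viluhovn, tehluvn), so the same rule applies.
The other patterns: stems whose second-to-last letter is 'h' or 'n' add -ir; stems whose second-to-last letter is 'l' insert -al- after the first vowel; stems whose second-to-last letter is 'b' or 'g' repeat the first consonant+vowel as a prefix.
So behvirv → beomhvirv.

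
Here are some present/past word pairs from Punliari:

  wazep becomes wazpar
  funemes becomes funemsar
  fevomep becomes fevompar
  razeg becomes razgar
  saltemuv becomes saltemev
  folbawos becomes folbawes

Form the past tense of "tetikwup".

funemes and folbawos both end in -s yet inflect differently (funemsar, folbawes), so the final letter is not what conditions the rule; the last vowel is.
"tetikwup" has last vowel 'u'. The one such stem in the data (saltemuv → saltemev) changes the last vowel to 'e' (as does folbawos), so the same rule applies.
So tetikwup → tetikwep.

tetikwep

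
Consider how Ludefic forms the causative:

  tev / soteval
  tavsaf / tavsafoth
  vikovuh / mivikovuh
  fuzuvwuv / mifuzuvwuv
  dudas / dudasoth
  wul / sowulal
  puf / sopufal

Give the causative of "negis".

negisoth

puf and tavsaf both end in -f yet inflect differently (sopufal, tavsafoth), so the final letter is not what conditions the rule; the number of vowels is.
"negis" has 2 vowels. The stems with 2 vowels (dudas → dudasoth, tavsaf → tavsafoth) add -oth.
So negis → negisoth.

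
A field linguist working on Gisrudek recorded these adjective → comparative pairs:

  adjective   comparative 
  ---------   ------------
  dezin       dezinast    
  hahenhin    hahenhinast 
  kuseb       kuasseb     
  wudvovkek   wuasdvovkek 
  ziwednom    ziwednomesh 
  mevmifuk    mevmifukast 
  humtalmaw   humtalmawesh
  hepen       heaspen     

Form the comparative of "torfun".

torfunast

"torfun" has last vowel 'u'. The one such stem in the data (mevmifuk → mevmifukast) adds -ast, so the same rule applies.
So torfun → torfunast.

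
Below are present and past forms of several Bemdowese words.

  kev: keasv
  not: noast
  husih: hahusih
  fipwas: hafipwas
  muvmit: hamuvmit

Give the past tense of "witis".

not and muvmit both end in -t yet inflect differently (noast, hamuvmit), so the final letter is not what conditions the rule; the number of vowels is.
"witis" has 2 vowels. The stems with 2 vowels (husih → hahusih, fipwas → hafipwas, muvmit → hamuvmit) add the prefix ha-.
So witis → hawitis.

hawitis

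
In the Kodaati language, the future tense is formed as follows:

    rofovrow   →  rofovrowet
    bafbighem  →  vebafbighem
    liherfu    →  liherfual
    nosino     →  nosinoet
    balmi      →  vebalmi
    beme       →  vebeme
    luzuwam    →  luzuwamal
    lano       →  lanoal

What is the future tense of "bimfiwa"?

vebimfiwa

luzuwam and bafbighem both end in -m yet inflect differently (luzuwamal, vebafbighem), so the final letter is not what conditions the rule; the first letter is.
"bimfiwa" begins with b-. The stems beginning with b- (beme → vebeme, balmi → vebalmi, bafbighem → vebafbighem) add the prefix ve-.
The other patterns: stems beginning with l- add -al; stems beginning with n- or r- add -et.
So bimfiwa → vebimfiwa.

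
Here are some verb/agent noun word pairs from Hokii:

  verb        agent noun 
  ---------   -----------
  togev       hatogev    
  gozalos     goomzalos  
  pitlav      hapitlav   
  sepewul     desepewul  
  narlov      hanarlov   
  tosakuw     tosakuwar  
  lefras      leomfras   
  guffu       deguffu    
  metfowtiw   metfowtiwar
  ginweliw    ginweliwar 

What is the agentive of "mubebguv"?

pitlav and lefras both have last vowel 'a' yet inflect differently (hapitlav, leomfras), so the last vowel is not what conditions the rule; the final letter is.
"mubebguv" ends in -v. The stems ending in -v (togev → hatogev, narlov → hanarlov, pitlav → hapitlav) add the prefix ha-.
So mubebguv → hamubebguv.

hamubebguv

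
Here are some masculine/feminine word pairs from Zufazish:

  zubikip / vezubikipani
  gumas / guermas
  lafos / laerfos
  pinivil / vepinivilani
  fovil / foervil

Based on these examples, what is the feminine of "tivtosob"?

"tivtosob" has 3 vowels. The stems with 3 vowels (pinivil → vepinivilani, zubikip → vezubikipani) add ve- … -ani around the stem.
The other pattern: stems with 2 vowels insert -er- after the first vowel.
So tivtosob → vetivtosobani.

vetivtosobani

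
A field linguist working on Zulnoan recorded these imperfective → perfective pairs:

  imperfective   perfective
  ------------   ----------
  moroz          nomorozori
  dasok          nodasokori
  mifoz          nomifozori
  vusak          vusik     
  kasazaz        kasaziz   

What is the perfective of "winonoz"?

nowinonozori

dasok and vusak both end in -k yet inflect differently (nodasokori, vusik), so the final letter is not what conditions the rule; the last vowel is.
"winonoz" has last vowel 'o'. The stems whose last vowel is 'o' (moroz → nomorozori, dasok → nodasokori, mifoz → nomifozori) add no- … -ori around the stem.
So winonoz → nowinonozori.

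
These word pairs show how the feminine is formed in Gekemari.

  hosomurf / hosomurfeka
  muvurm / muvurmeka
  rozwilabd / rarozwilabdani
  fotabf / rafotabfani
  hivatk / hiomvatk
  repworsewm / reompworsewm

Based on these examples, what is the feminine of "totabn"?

"totabn" has second-to-last letter 'b'. The stems whose second-to-last letter is 'b' (rozwilabd → rarozwilabdani, fotabf → rafotabfani) add ra- … -ani around the stem.
So totabn → ratotabnani.

ratotabnani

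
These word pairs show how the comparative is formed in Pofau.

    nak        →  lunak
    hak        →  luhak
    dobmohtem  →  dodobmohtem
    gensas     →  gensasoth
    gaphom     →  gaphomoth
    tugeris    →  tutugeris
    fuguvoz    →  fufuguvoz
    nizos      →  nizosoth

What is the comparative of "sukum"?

gensas and tugeris both end in -s yet inflect differently (gensasoth, tutugeris), so the final letter is not what conditions the rule; the number of vowels is.
"sukum" has 2 vowels. The stems with 2 vowels (gensas → gensasoth, gaphom → gaphomoth, nizos → nizosoth) add -oth.
The other patterns: stems with 1 vowel add the prefix lu-; stems with 3 vowels repeat the first consonant+vowel as a prefix.
So sukum → sukumoth.

sukumoth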